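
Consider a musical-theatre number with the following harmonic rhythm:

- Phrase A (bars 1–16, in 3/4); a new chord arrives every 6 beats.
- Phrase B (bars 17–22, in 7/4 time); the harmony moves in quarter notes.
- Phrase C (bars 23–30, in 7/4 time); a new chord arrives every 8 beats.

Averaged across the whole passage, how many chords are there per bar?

A: 16 × 3 = 48 beats ÷ 6 = 8 chords.
B: 6 × 7 = 42 beats ÷ 1 = 42 chords.
C: 8 × 7 = 56 beats ÷ 8 = 7 chords.
Overall: 57 chords over 30 bars → 57/30 = 1.9 chords per bar.

1.9 chords per bar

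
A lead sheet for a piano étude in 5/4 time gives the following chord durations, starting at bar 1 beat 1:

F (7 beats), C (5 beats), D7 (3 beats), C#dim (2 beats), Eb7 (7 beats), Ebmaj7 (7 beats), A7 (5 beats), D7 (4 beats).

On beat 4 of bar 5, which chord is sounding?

Beat 4 of bar 5 is beat (5−1)×5 + 4 = 24 overall.
Running totals: F ends at 7, C ends at 12, D7 ends at 15, C#dim ends at 17, Eb7 ends at 24.
Beat 24 falls within Eb7.

Eb7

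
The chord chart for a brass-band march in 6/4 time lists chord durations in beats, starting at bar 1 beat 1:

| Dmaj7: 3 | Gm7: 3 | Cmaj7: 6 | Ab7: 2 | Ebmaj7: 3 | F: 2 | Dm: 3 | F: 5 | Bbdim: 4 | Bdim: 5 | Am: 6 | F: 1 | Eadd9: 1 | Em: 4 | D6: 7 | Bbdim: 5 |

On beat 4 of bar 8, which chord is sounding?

Beat 4 of bar 8 is beat (8−1)×6 + 4 = 46 overall.
Running totals: Dmaj7 ends at 3, Gm7 ends at 6, Cmaj7 ends at 12, Ab7 ends at 14, Ebmaj7 ends at 17, F ends at 19, Dm ends at 22, F ends at 27, Bbdim ends at 31, Bdim ends at 36, Am ends at 42, F ends at 43, Eadd9 ends at 44, Em ends at 48.
Beat 46 falls within Em.

Em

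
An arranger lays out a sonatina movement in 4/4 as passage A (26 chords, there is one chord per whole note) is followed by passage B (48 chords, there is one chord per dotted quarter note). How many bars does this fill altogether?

44 bars

A: 26 × 4 = 104 beats = 26 bars.
B: 48 × 1.5 = 72 beats = 18 bars.
Total: 26 + 18 = 44 bars.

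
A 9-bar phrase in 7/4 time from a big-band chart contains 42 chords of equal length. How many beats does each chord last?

1.5 beats

9 bars × 7 beats/bar = 63 beats total.
63 beats ÷ 42 chords = 1.5 beats per chord.
(That is a dotted quarter note.)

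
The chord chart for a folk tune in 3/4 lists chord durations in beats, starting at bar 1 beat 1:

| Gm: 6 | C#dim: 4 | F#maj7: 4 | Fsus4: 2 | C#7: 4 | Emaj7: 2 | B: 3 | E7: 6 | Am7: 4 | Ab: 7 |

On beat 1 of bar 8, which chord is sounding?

Beat 1 of bar 8 is beat (8−1)×3 + 1 = 22 overall.
Running totals: Gm ends at 6, C#dim ends at 10, F#maj7 ends at 14, Fsus4 ends at 16, C#7 ends at 20, Emaj7 ends at 22.
Beat 22 falls within Emaj7.

Emaj7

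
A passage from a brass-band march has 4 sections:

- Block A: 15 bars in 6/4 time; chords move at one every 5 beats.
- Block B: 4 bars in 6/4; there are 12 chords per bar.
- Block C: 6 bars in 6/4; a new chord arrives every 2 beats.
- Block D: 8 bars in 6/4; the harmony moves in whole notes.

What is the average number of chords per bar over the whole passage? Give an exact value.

32/11 chords per bar

A: 15 bars of 6 beats is 90 beats; at 5 beats each that's 18 chords.
B: 4 bars of 6 beats is 24 beats; at 0.5 beats each that's 48 chords.
C: 6 bars of 6 beats is 36 beats; at 2 beats each that's 18 chords.
D: 8 bars of 6 beats is 48 beats; at 4 beats each that's 12 chords.
Overall: 96 chords over 33 bars → 96/33 = 32/11 chords per bar.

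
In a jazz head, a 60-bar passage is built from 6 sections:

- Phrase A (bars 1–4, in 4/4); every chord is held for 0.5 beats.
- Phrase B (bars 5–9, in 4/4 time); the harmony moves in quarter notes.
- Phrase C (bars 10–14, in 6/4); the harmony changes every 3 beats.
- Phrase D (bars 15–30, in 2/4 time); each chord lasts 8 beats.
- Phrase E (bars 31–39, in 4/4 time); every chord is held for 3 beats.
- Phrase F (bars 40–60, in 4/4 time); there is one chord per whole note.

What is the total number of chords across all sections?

A: 4·4 = 16 beats, 16/0.5 = 32 chords.
B: 5·4 = 20 beats, 20/1 = 20 chords.
C: 5·6 = 30 beats, 30/3 = 10 chords.
D: 16·2 = 32 beats, 32/8 = 4 chords.
E: 9·4 = 36 beats, 36/3 = 12 chords.
F: 21·4 = 84 beats, 84/4 = 21 chords.
Total: 32 + 20 + 10 + 4 + 12 + 21 = 99.

99 chords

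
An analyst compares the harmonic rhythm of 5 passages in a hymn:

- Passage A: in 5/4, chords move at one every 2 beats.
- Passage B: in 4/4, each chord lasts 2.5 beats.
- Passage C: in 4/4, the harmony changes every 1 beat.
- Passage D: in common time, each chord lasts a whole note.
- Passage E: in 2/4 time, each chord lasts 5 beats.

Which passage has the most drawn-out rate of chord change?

A: each chord is 2 beats in 5/4, so 2.5 per bar.
B: each chord is 2.5 beats in 4/4, so 1.6 per bar.
C: each chord is 1 beat in 4/4, so 4 per bar.
D: each chord is 4 beats in 4/4, so 1 per bar.
E: each chord is 5 beats in 2/4, so 0.4 per bar.
Slowest is E at 0.4 chords/bar.

Passage E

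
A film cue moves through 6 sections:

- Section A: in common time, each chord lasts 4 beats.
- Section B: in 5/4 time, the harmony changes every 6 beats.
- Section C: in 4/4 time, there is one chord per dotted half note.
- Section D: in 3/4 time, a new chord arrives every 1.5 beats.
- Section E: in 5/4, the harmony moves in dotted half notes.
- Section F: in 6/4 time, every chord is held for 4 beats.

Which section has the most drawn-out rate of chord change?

A: 4 beats/bar ÷ 4 beats/chord = 1 chord/bar.
B: 5 beats/bar ÷ 6 beats/chord = 5/6 chords/bar.
C: 4 beats/bar ÷ 3 beats/chord = 4/3 chords/bar.
D: 3 beats/bar ÷ 1.5 beats/chord = 2 chords/bar.
E: 5 beats/bar ÷ 3 beats/chord = 5/3 chords/bar.
F: 6 beats/bar ÷ 4 beats/chord = 1.5 chords/bar.
Slowest is B at 5/6 chords/bar.

Section B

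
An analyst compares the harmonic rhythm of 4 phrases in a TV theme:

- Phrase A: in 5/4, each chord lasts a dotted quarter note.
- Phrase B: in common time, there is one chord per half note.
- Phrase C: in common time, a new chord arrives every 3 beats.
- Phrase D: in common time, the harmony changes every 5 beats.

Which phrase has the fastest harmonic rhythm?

Phrase A

A: 5/1.5 = 10/3 chords/bar.
B: 4/2 = 2 chords/bar.
C: 4/3 = 4/3 chords/bar.
D: 4/5 = 0.8 chords/bar.
Fastest is A at 10/3 chords/bar.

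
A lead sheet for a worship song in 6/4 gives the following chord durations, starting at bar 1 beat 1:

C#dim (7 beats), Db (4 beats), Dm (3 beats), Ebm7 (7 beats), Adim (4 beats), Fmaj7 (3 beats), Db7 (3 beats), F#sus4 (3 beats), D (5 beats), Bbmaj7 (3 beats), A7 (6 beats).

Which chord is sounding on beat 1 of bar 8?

Beat 1 of bar 8 is beat (8−1)×6 + 1 = 43 overall.
Running totals: C#dim ends at 7, Db ends at 11, Dm ends at 14, Ebm7 ends at 21, Adim ends at 25, Fmaj7 ends at 28, Db7 ends at 31, F#sus4 ends at 34, D ends at 39, Bbmaj7 ends at 42, A7 ends at 48.
Beat 43 falls within A7.

A7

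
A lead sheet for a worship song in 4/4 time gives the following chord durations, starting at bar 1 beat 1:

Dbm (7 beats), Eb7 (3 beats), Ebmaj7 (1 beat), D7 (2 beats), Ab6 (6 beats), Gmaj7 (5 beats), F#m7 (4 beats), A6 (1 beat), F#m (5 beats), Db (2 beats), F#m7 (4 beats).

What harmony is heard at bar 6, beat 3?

Beat 3 of bar 6 is beat (6−1)×4 + 3 = 23 overall.
Running totals: Dbm ends at 7, Eb7 ends at 10, Ebmaj7 ends at 11, D7 ends at 13, Ab6 ends at 19, Gmaj7 ends at 24.
Beat 23 falls within Gmaj7.

Gmaj7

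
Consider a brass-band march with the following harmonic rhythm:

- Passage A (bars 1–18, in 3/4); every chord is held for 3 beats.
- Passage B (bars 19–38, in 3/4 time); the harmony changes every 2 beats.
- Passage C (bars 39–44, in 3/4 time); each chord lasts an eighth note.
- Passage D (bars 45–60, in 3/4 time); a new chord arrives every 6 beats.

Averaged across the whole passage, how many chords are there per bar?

A: 18 × 3 = 54 beats ÷ 3 = 18 chords.
B: 20 × 3 = 60 beats ÷ 2 = 30 chords.
C: 6 × 3 = 18 beats ÷ 0.5 = 36 chords.
D: 16 × 3 = 48 beats ÷ 6 = 8 chords.
Overall: 92 chords over 60 bars → 92/60 = 23/15 chords per bar.

23/15 chords per bar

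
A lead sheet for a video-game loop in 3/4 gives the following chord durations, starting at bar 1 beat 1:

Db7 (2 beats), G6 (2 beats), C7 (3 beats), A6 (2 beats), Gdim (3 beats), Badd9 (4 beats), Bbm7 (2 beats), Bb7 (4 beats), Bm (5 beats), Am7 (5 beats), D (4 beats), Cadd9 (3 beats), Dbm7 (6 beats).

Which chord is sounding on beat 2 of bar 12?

Beat 2 of bar 12 is beat (12−1)×3 + 2 = 35 overall.
Running totals: Db7 ends at 2, G6 ends at 4, C7 ends at 7, A6 ends at 9, Gdim ends at 12, Badd9 ends at 16, Bbm7 ends at 18, Bb7 ends at 22, Bm ends at 27, Am7 ends at 32, D ends at 36.
Beat 35 falls within D.

D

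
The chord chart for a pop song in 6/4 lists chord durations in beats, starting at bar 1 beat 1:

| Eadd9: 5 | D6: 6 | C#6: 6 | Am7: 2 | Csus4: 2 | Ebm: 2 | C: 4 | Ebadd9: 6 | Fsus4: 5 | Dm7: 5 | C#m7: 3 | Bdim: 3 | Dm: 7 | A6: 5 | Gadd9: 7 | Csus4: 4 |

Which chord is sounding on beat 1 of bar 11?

A6

Beat 1 of bar 11 is beat (11−1)×6 + 1 = 61 overall.
Running totals: Eadd9 ends at 5, D6 ends at 11, C#6 ends at 17, Am7 ends at 19, Csus4 ends at 21, Ebm ends at 23, C ends at 27, Ebadd9 ends at 33, Fsus4 ends at 38, Dm7 ends at 43, C#m7 ends at 46, Bdim ends at 49, Dm ends at 56, A6 ends at 61.
Beat 61 falls within A6.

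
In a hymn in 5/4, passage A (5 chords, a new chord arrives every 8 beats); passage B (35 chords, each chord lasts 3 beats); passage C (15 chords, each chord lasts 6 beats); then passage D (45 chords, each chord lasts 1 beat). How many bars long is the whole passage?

56 bars

A: 5 × 8 = 40 beats = 8 bars.
B: 35 × 3 = 105 beats = 21 bars.
C: 15 × 6 = 90 beats = 18 bars.
D: 45 × 1 = 45 beats = 9 bars.
Total: 8 + 21 + 18 + 9 = 56 bars.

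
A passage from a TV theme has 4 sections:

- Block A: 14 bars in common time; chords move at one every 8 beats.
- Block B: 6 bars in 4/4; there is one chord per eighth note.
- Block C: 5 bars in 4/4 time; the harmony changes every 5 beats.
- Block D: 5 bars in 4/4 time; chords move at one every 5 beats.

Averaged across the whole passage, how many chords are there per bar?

2.1 chords per bar

A: 14 × 4 = 56 beats ÷ 8 = 7 chords.
B: 6 × 4 = 24 beats ÷ 0.5 = 48 chords.
C: 5 × 4 = 20 beats ÷ 5 = 4 chords.
D: 5 × 4 = 20 beats ÷ 5 = 4 chords.
Overall: 63 chords over 30 bars → 63/30 = 2.1 chords per bar.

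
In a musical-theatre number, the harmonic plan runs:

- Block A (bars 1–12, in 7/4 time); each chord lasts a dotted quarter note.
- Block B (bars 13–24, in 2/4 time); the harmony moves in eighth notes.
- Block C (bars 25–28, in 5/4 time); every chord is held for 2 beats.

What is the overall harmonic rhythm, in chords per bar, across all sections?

57/14 chords per bar

A: 12 × 7 = 84 beats ÷ 1.5 = 56 chords.
B: 12 × 2 = 24 beats ÷ 0.5 = 48 chords.
C: 4 × 5 = 20 beats ÷ 2 = 10 chords.
Overall: 114 chords over 28 bars → 114/28 = 57/14 chords per bar.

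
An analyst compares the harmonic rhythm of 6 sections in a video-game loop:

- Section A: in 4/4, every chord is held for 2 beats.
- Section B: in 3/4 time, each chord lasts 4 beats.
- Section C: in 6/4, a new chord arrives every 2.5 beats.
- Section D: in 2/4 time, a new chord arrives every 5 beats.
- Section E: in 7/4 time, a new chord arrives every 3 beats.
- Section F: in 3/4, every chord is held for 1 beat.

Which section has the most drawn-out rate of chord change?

A: 4/2 = 2 chords/bar.
B: 3/4 = 0.75 chords/bar.
C: 6/2.5 = 2.4 chords/bar.
D: 2/5 = 0.4 chords/bar.
E: 7/3 = 7/3 chords/bar.
F: 3/1 = 3 chords/bar.
Slowest is D at 0.4 chords/bar.

Section D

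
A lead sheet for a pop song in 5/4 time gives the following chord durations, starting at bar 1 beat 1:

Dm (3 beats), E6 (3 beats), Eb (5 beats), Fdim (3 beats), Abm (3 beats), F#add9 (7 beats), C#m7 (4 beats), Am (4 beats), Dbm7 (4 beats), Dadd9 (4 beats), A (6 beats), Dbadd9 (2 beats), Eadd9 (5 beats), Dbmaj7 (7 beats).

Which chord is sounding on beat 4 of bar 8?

Dadd9

Beat 4 of bar 8 is beat (8−1)×5 + 4 = 39 overall.
Running totals: Dm ends at 3, E6 ends at 6, Eb ends at 11, Fdim ends at 14, Abm ends at 17, F#add9 ends at 24, C#m7 ends at 28, Am ends at 32, Dbm7 ends at 36, Dadd9 ends at 40.
Beat 39 falls within Dadd9.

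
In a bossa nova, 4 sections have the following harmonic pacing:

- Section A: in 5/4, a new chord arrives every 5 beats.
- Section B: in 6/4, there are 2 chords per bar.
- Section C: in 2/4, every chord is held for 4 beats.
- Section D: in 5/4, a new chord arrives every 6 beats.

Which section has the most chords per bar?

Section B

A: 5 beats/bar ÷ 5 beats/chord = 1 chord/bar.
B: 6 beats/bar ÷ 3 beats/chord = 2 chords/bar.
C: 2 beats/bar ÷ 4 beats/chord = 0.5 chords/bar.
D: 5 beats/bar ÷ 6 beats/chord = 5/6 chords/bar.
Fastest is B at 2 chords/bar.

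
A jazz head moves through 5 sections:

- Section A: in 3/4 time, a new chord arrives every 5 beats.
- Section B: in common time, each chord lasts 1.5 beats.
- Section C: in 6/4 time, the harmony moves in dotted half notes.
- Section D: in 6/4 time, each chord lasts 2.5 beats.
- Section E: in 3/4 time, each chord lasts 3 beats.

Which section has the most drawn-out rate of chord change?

A: 3/5 = 0.6 chords/bar.
B: 4/1.5 = 8/3 chords/bar.
C: 6/3 = 2 chords/bar.
D: 6/2.5 = 2.4 chords/bar.
E: 3/3 = 1 chord/bar.
Slowest is A at 0.6 chords/bar.

Section A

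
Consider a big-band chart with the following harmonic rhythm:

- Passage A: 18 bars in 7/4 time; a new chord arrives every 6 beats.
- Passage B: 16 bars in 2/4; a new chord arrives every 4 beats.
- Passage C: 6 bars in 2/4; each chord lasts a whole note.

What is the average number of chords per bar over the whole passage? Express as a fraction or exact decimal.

A: 18 bars of 7 beats is 126 beats; at 6 beats each that's 21 chords.
B: 16 bars of 2 beats is 32 beats; at 4 beats each that's 8 chords.
C: 6 bars of 2 beats is 12 beats; at 4 beats each that's 3 chords.
Overall: 32 chords over 40 bars → 32/40 = 0.8 chords per bar.

0.8 chords per bar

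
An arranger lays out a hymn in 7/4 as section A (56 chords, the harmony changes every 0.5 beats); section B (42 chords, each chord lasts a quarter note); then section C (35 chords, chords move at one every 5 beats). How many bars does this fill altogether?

35 bars

A: 56 × 0.5 = 28 beats = 4 bars.
B: 42 × 1 = 42 beats = 6 bars.
C: 35 × 5 = 175 beats = 25 bars.
Total: 4 + 6 + 25 = 35 bars.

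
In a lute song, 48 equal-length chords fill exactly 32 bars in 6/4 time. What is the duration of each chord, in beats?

4 beats

32 bars × 6 beats/bar = 192 beats total.
192 beats ÷ 48 chords = 4 beats per chord.
(That is a whole note.)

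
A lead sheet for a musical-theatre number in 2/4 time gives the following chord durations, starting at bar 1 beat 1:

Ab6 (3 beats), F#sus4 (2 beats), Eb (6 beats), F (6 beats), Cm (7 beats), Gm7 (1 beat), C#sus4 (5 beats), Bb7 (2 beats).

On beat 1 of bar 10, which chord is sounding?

Cm

Beat 1 of bar 10 is beat (10−1)×2 + 1 = 19 overall.
Running totals: Ab6 ends at 3, F#sus4 ends at 5, Eb ends at 11, F ends at 17, Cm ends at 24.
Beat 19 falls within Cm.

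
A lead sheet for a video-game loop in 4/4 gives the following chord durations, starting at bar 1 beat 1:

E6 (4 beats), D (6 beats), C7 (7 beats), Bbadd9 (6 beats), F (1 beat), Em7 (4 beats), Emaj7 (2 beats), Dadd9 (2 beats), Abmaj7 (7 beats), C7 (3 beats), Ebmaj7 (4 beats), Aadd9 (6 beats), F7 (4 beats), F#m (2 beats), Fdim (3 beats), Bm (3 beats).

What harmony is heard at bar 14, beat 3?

Beat 3 of bar 14 is beat (14−1)×4 + 3 = 55 overall.
Running totals: E6 ends at 4, D ends at 10, C7 ends at 17, Bbadd9 ends at 23, F ends at 24, Em7 ends at 28, Emaj7 ends at 30, Dadd9 ends at 32, Abmaj7 ends at 39, C7 ends at 42, Ebmaj7 ends at 46, Aadd9 ends at 52, F7 ends at 56.
Beat 55 falls within F7.

F7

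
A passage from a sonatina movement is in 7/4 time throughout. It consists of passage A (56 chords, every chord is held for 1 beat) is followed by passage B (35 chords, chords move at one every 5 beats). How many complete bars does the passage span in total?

33 bars

A: 56 × 1 = 56 beats = 8 bars.
B: 35 × 5 = 175 beats = 25 bars.
Total: 8 + 25 = 33 bars.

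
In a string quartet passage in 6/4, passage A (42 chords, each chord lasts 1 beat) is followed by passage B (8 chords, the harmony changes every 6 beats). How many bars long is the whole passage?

15 bars

A: 42 × 1 = 42 beats = 7 bars.
B: 8 × 6 = 48 beats = 8 bars.
Total: 7 + 8 = 15 bars.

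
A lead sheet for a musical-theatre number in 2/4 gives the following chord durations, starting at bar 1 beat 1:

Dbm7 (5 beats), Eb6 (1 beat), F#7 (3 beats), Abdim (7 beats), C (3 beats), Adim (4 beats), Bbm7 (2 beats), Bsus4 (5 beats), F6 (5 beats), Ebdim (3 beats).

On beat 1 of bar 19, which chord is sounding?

Ebdim

Beat 1 of bar 19 is beat (19−1)×2 + 1 = 37 overall.
Running totals: Dbm7 ends at 5, Eb6 ends at 6, F#7 ends at 9, Abdim ends at 16, C ends at 19, Adim ends at 23, Bbm7 ends at 25, Bsus4 ends at 30, F6 ends at 35, Ebdim ends at 38.
Beat 37 falls within Ebdim.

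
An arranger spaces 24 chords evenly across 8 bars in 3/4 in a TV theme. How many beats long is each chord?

1 beat

8 bars × 3 beats/bar = 24 beats total.
24 beats ÷ 24 chords = 1 beats per chord.
(That is a quarter note.)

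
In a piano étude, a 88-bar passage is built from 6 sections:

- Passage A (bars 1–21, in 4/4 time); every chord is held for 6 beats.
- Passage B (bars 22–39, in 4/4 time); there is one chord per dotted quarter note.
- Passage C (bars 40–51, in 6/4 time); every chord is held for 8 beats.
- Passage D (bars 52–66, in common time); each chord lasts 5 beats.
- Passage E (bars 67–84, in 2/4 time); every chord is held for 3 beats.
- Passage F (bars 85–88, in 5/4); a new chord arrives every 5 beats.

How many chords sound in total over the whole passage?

99 chords

A: 21 bars × 4 beats = 84 beats; 6 beats/chord → 14 chords.
B: 18 bars × 4 beats = 72 beats; 1.5 beats/chord → 48 chords.
C: 12 bars × 6 beats = 72 beats; 8 beats/chord → 9 chords.
D: 15 bars × 4 beats = 60 beats; 5 beats/chord → 12 chords.
E: 18 bars × 2 beats = 36 beats; 3 beats/chord → 12 chords.
F: 4 bars × 5 beats = 20 beats; 5 beats/chord → 4 chords.
Total: 14 + 48 + 9 + 12 + 12 + 4 = 99.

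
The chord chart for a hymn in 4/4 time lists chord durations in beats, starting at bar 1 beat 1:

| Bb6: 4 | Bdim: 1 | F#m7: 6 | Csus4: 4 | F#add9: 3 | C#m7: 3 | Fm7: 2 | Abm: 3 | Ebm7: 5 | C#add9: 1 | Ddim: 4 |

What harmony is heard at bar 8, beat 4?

C#add9

Beat 4 of bar 8 is beat (8−1)×4 + 4 = 32 overall.
Running totals: Bb6 ends at 4, Bdim ends at 5, F#m7 ends at 11, Csus4 ends at 15, F#add9 ends at 18, C#m7 ends at 21, Fm7 ends at 23, Abm ends at 26, Ebm7 ends at 31, C#add9 ends at 32.
Beat 32 falls within C#add9.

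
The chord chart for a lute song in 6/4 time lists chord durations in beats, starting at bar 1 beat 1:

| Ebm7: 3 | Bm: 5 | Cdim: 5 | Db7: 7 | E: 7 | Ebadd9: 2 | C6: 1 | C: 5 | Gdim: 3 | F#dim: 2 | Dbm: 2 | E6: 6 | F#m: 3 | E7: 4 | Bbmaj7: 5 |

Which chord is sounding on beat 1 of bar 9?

F#m

Beat 1 of bar 9 is beat (9−1)×6 + 1 = 49 overall.
Running totals: Ebm7 ends at 3, Bm ends at 8, Cdim ends at 13, Db7 ends at 20, E ends at 27, Ebadd9 ends at 29, C6 ends at 30, C ends at 35, Gdim ends at 38, F#dim ends at 40, Dbm ends at 42, E6 ends at 48, F#m ends at 51.
Beat 49 falls within F#m.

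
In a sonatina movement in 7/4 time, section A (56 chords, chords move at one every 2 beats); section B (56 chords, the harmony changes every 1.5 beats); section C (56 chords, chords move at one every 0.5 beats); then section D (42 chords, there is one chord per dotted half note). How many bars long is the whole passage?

A: 56 × 2 = 112 beats = 16 bars.
B: 56 × 1.5 = 84 beats = 12 bars.
C: 56 × 0.5 = 28 beats = 4 bars.
D: 42 × 3 = 126 beats = 18 bars.
Total: 16 + 12 + 4 + 18 = 50 bars.

50 bars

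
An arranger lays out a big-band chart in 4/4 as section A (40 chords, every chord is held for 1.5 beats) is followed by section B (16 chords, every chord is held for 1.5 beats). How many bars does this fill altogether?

A: 40 × 1.5 = 60 beats = 15 bars.
B: 16 × 1.5 = 24 beats = 6 bars.
Total: 15 + 6 = 21 bars.

21 bars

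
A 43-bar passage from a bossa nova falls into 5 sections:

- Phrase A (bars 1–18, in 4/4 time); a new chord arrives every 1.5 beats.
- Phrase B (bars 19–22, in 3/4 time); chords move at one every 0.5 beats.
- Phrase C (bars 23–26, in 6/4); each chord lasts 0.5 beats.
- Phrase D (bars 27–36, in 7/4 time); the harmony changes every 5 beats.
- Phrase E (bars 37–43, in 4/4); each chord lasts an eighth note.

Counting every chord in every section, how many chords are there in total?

A: 18·4 = 72 beats, 72/1.5 = 48 chords.
B: 4·3 = 12 beats, 12/0.5 = 24 chords.
C: 4·6 = 24 beats, 24/0.5 = 48 chords.
D: 10·7 = 70 beats, 70/5 = 14 chords.
E: 7·4 = 28 beats, 28/0.5 = 56 chords.
Total: 48 + 24 + 48 + 14 + 56 = 190.

190 chords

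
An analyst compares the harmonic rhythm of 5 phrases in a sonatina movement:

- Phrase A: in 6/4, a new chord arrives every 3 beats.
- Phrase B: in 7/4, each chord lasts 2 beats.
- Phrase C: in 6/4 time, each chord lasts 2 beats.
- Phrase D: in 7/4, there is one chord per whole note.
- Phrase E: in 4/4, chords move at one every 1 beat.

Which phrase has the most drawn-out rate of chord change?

A: each chord is 3 beats in 6/4, so 2 per bar.
B: each chord is 2 beats in 7/4, so 3.5 per bar.
C: each chord is 2 beats in 6/4, so 3 per bar.
D: each chord is 4 beats in 7/4, so 1.75 per bar.
E: each chord is 1 beat in 4/4, so 4 per bar.
Slowest is D at 1.75 chords/bar.

Phrase D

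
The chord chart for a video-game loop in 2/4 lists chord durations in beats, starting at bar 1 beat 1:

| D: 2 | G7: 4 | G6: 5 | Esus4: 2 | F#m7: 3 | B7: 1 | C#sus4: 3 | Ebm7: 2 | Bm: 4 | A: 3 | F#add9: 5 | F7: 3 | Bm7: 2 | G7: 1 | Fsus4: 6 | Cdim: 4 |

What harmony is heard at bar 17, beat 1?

Beat 1 of bar 17 is beat (17−1)×2 + 1 = 33 overall.
Running totals: D ends at 2, G7 ends at 6, G6 ends at 11, Esus4 ends at 13, F#m7 ends at 16, B7 ends at 17, C#sus4 ends at 20, Ebm7 ends at 22, Bm ends at 26, A ends at 29, F#add9 ends at 34.
Beat 33 falls within F#add9.

F#add9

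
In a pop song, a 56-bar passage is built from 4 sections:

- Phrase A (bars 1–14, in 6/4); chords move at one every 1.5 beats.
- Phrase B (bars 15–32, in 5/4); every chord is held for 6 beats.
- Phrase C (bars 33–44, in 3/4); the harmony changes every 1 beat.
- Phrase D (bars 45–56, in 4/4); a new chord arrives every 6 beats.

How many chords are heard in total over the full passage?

A: 14·6 = 84 beats, 84/1.5 = 56 chords.
B: 18·5 = 90 beats, 90/6 = 15 chords.
C: 12·3 = 36 beats, 36/1 = 36 chords.
D: 12·4 = 48 beats, 48/6 = 8 chords.
Total: 56 + 15 + 36 + 8 = 115.

115 chords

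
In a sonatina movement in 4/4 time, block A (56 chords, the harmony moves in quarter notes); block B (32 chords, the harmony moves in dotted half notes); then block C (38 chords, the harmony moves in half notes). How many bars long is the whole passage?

57 bars

A: 56 × 1 = 56 beats = 14 bars.
B: 32 × 3 = 96 beats = 24 bars.
C: 38 × 2 = 76 beats = 19 bars.
Total: 14 + 24 + 19 = 57 bars.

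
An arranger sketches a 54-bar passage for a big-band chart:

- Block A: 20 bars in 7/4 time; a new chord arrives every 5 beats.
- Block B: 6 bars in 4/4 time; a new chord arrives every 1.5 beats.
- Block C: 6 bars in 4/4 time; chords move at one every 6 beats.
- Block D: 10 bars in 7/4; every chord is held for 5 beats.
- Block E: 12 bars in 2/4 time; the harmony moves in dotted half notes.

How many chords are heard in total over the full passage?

A: 20·7 = 140 beats, 140/5 = 28 chords.
B: 6·4 = 24 beats, 24/1.5 = 16 chords.
C: 6·4 = 24 beats, 24/6 = 4 chords.
D: 10·7 = 70 beats, 70/5 = 14 chords.
E: 12·2 = 24 beats, 24/3 = 8 chords.
Total: 28 + 16 + 4 + 14 + 8 = 70.

70 chords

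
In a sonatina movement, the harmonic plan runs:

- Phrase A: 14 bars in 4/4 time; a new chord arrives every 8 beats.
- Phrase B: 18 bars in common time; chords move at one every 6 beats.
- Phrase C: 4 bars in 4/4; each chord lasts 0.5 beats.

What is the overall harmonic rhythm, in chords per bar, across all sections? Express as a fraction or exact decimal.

17/12 chords per bar

A: 14 bars of 4 beats is 56 beats; at 8 beats each that's 7 chords.
B: 18 bars of 4 beats is 72 beats; at 6 beats each that's 12 chords.
C: 4 bars of 4 beats is 16 beats; at 0.5 beats each that's 32 chords.
Overall: 51 chords over 36 bars → 51/36 = 17/12 chords per bar.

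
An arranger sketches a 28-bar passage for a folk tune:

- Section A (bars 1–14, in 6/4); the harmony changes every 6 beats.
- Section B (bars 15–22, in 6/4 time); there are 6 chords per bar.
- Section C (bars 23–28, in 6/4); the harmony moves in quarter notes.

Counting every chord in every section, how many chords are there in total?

98 chords

A has 84 beats and chords last 6 each, so 14 chords.
B has 48 beats and chords last 1 each, so 48 chords.
C has 36 beats and chords last 1 each, so 36 chords.
Total: 14 + 48 + 36 = 98.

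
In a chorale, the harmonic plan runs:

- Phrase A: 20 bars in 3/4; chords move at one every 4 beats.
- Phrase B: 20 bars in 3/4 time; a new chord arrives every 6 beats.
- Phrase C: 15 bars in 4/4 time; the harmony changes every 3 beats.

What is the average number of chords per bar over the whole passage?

9/11 chords per bar

A: 20 bars of 3 beats is 60 beats; at 4 beats each that's 15 chords.
B: 20 bars of 3 beats is 60 beats; at 6 beats each that's 10 chords.
C: 15 bars of 4 beats is 60 beats; at 3 beats each that's 20 chords.
Overall: 45 chords over 55 bars → 45/55 = 9/11 chords per bar.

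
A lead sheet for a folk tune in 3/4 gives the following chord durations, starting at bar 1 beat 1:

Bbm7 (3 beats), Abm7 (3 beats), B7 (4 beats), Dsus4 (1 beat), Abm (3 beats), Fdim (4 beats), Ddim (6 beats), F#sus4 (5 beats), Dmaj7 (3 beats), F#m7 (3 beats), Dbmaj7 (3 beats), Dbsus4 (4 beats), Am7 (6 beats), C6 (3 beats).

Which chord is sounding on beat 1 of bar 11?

Dmaj7

Beat 1 of bar 11 is beat (11−1)×3 + 1 = 31 overall.
Running totals: Bbm7 ends at 3, Abm7 ends at 6, B7 ends at 10, Dsus4 ends at 11, Abm ends at 14, Fdim ends at 18, Ddim ends at 24, F#sus4 ends at 29, Dmaj7 ends at 32.
Beat 31 falls within Dmaj7.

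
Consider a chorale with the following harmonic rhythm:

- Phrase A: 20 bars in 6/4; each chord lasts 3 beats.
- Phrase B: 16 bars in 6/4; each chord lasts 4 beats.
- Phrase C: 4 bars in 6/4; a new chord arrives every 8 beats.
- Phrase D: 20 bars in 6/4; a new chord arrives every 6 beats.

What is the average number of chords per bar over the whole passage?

1.45 chords per bar

A: 20 bars of 6 beats is 120 beats; at 3 beats each that's 40 chords.
B: 16 bars of 6 beats is 96 beats; at 4 beats each that's 24 chords.
C: 4 bars of 6 beats is 24 beats; at 8 beats each that's 3 chords.
D: 20 bars of 6 beats is 120 beats; at 6 beats each that's 20 chords.
Overall: 87 chords over 60 bars → 87/60 = 1.45 chords per bar.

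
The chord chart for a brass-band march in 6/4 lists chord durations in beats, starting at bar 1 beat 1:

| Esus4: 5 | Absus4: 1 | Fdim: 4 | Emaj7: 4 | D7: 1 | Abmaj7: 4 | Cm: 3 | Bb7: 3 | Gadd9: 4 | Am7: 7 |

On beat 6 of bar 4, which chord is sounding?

Bb7

Beat 6 of bar 4 is beat (4−1)×6 + 6 = 24 overall.
Running totals: Esus4 ends at 5, Absus4 ends at 6, Fdim ends at 10, Emaj7 ends at 14, D7 ends at 15, Abmaj7 ends at 19, Cm ends at 22, Bb7 ends at 25.
Beat 24 falls within Bb7.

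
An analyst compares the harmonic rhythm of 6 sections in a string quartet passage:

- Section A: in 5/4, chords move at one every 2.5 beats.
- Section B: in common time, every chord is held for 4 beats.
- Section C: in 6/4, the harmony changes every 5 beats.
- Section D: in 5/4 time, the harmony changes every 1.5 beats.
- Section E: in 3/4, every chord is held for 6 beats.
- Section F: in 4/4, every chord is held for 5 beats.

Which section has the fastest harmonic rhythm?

A: 5 beats/bar ÷ 2.5 beats/chord = 2 chords/bar.
B: 4 beats/bar ÷ 4 beats/chord = 1 chord/bar.
C: 6 beats/bar ÷ 5 beats/chord = 1.2 chords/bar.
D: 5 beats/bar ÷ 1.5 beats/chord = 10/3 chords/bar.
E: 3 beats/bar ÷ 6 beats/chord = 0.5 chords/bar.
F: 4 beats/bar ÷ 5 beats/chord = 0.8 chords/bar.
Fastest is D at 10/3 chords/bar.

Section D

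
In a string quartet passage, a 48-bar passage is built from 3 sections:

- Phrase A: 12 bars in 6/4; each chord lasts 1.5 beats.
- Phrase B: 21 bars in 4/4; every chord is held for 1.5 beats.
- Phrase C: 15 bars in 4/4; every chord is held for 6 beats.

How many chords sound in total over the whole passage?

A: 12 bars × 6 beats = 72 beats; 1.5 beats/chord → 48 chords.
B: 21 bars × 4 beats = 84 beats; 1.5 beats/chord → 56 chords.
C: 15 bars × 4 beats = 60 beats; 6 beats/chord → 10 chords.
Total: 48 + 56 + 10 = 114.

114 chords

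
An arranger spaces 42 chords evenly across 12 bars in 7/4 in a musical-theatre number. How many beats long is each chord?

2 beats

12 bars × 7 beats/bar = 84 beats total.
84 beats ÷ 42 chords = 2 beats per chord.
(That is a half note.)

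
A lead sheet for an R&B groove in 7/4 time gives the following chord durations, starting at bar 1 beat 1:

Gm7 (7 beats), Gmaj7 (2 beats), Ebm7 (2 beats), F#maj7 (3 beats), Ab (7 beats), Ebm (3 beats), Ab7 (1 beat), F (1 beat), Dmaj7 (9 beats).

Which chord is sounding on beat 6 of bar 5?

Dmaj7

Beat 6 of bar 5 is beat (5−1)×7 + 6 = 34 overall.
Running totals: Gm7 ends at 7, Gmaj7 ends at 9, Ebm7 ends at 11, F#maj7 ends at 14, Ab ends at 21, Ebm ends at 24, Ab7 ends at 25, F ends at 26, Dmaj7 ends at 35.
Beat 34 falls within Dmaj7.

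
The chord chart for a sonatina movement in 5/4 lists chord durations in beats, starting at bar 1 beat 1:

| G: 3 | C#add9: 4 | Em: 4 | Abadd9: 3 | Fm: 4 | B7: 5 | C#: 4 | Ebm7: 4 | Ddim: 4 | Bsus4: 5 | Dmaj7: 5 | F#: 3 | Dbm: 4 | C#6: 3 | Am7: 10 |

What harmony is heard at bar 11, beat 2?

Dbm

Beat 2 of bar 11 is beat (11−1)×5 + 2 = 52 overall.
Running totals: G ends at 3, C#add9 ends at 7, Em ends at 11, Abadd9 ends at 14, Fm ends at 18, B7 ends at 23, C# ends at 27, Ebm7 ends at 31, Ddim ends at 35, Bsus4 ends at 40, Dmaj7 ends at 45, F# ends at 48, Dbm ends at 52.
Beat 52 falls within Dbm.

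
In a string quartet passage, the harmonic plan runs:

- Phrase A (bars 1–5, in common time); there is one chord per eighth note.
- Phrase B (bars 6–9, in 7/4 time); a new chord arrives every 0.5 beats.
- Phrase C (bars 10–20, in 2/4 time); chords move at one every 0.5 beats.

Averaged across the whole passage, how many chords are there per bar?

A: 5 × 4 = 20 beats ÷ 0.5 = 40 chords.
B: 4 × 7 = 28 beats ÷ 0.5 = 56 chords.
C: 11 × 2 = 22 beats ÷ 0.5 = 44 chords.
Overall: 140 chords over 20 bars → 140/20 = 7 chords per bar.

7 chords per bar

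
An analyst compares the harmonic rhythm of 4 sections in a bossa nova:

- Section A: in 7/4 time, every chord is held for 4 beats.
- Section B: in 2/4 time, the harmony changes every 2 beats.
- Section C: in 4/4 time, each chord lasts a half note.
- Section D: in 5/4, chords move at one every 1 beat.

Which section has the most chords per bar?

Section D

A: each chord is 4 beats in 7/4, so 1.75 per bar.
B: each chord is 2 beats in 2/4, so 1 per bar.
C: each chord is 2 beats in 4/4, so 2 per bar.
D: each chord is 1 beat in 5/4, so 5 per bar.
Fastest is D at 5 chords/bar.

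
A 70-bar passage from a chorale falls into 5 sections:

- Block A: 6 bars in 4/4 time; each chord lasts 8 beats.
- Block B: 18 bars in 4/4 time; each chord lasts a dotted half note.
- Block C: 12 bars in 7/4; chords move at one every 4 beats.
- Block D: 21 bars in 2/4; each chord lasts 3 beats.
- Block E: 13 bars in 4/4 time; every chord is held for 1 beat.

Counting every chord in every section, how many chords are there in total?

114 chords

A: 6·4 = 24 beats, 24/8 = 3 chords.
B: 18·4 = 72 beats, 72/3 = 24 chords.
C: 12·7 = 84 beats, 84/4 = 21 chords.
D: 21·2 = 42 beats, 42/3 = 14 chords.
E: 13·4 = 52 beats, 52/1 = 52 chords.
Total: 3 + 24 + 21 + 14 + 52 = 114.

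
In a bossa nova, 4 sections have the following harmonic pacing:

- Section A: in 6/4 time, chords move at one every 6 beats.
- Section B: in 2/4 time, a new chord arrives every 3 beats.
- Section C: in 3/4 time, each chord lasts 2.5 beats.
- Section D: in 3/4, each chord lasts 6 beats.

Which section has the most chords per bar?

Section C

A: each chord is 6 beats in 6/4, so 1 per bar.
B: each chord is 3 beats in 2/4, so 2/3 per bar.
C: each chord is 2.5 beats in 3/4, so 1.2 per bar.
D: each chord is 6 beats in 3/4, so 0.5 per bar.
Fastest is C at 1.2 chords/bar.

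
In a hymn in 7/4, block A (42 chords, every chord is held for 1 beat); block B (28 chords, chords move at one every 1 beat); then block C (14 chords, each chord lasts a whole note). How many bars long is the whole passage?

18 bars

A: 42 × 1 = 42 beats = 6 bars.
B: 28 × 1 = 28 beats = 4 bars.
C: 14 × 4 = 56 beats = 8 bars.
Total: 6 + 4 + 8 = 18 bars.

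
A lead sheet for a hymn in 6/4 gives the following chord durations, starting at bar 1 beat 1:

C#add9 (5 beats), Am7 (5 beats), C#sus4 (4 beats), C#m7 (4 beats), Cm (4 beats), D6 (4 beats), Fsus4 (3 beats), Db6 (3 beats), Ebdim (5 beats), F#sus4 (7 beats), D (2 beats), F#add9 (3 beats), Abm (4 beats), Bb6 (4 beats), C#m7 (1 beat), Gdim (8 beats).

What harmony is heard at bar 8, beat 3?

D

Beat 3 of bar 8 is beat (8−1)×6 + 3 = 45 overall.
Running totals: C#add9 ends at 5, Am7 ends at 10, C#sus4 ends at 14, C#m7 ends at 18, Cm ends at 22, D6 ends at 26, Fsus4 ends at 29, Db6 ends at 32, Ebdim ends at 37, F#sus4 ends at 44, D ends at 46.
Beat 45 falls within D.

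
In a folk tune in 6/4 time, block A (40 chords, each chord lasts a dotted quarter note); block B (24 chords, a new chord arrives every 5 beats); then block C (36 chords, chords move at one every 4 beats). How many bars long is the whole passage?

A: 40 × 1.5 = 60 beats = 10 bars.
B: 24 × 5 = 120 beats = 20 bars.
C: 36 × 4 = 144 beats = 24 bars.
Total: 10 + 20 + 24 = 54 bars.

54 bars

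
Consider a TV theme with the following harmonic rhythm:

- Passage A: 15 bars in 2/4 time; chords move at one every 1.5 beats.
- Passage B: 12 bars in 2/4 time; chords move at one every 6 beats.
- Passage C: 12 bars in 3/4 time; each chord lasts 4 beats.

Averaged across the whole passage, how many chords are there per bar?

A: 15 bars of 2 beats is 30 beats; at 1.5 beats each that's 20 chords.
B: 12 bars of 2 beats is 24 beats; at 6 beats each that's 4 chords.
C: 12 bars of 3 beats is 36 beats; at 4 beats each that's 9 chords.
Overall: 33 chords over 39 bars → 33/39 = 11/13 chords per bar.

11/13 chords per bar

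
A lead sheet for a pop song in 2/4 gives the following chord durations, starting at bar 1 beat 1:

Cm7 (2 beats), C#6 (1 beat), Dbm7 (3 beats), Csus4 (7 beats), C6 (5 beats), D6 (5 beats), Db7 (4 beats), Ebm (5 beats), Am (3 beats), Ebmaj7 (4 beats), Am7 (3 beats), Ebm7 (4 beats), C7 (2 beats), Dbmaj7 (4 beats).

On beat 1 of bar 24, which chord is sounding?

C7

Beat 1 of bar 24 is beat (24−1)×2 + 1 = 47 overall.
Running totals: Cm7 ends at 2, C#6 ends at 3, Dbm7 ends at 6, Csus4 ends at 13, C6 ends at 18, D6 ends at 23, Db7 ends at 27, Ebm ends at 32, Am ends at 35, Ebmaj7 ends at 39, Am7 ends at 42, Ebm7 ends at 46, C7 ends at 48.
Beat 47 falls within C7.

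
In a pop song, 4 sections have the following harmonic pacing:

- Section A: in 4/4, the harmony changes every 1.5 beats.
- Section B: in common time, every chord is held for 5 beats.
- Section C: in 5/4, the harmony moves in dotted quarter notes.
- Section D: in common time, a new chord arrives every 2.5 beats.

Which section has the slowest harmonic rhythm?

A: each chord is 1.5 beats in 4/4, so 8/3 per bar.
B: each chord is 5 beats in 4/4, so 0.8 per bar.
C: each chord is 1.5 beats in 5/4, so 10/3 per bar.
D: each chord is 2.5 beats in 4/4, so 1.6 per bar.
Slowest is B at 0.8 chords/bar.

Section B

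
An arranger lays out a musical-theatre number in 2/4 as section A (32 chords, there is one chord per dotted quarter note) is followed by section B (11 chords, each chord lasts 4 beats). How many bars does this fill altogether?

A: 32 × 1.5 = 48 beats = 24 bars.
B: 11 × 4 = 44 beats = 22 bars.
Total: 24 + 22 = 46 bars.

46 bars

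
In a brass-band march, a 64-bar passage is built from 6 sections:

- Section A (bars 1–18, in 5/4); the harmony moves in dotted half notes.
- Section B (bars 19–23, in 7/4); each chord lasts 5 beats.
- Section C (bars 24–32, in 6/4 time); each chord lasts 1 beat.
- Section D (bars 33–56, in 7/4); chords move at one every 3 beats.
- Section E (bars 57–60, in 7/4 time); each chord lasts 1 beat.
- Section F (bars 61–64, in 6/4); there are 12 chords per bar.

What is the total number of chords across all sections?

223 chords

A: 18 bars × 5 beats = 90 beats; 3 beats/chord → 30 chords.
B: 5 bars × 7 beats = 35 beats; 5 beats/chord → 7 chords.
C: 9 bars × 6 beats = 54 beats; 1 beat/chord → 54 chords.
D: 24 bars × 7 beats = 168 beats; 3 beats/chord → 56 chords.
E: 4 bars × 7 beats = 28 beats; 1 beat/chord → 28 chords.
F: 4 bars × 6 beats = 24 beats; 0.5 beats/chord → 48 chords.
Total: 30 + 7 + 54 + 56 + 28 + 48 = 223.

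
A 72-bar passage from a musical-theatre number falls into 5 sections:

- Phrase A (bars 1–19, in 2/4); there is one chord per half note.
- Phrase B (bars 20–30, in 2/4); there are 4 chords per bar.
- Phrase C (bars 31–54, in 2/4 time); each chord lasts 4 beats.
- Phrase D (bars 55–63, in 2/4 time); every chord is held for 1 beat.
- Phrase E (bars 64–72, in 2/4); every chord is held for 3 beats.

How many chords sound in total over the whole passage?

99 chords

A: 19·2 = 38 beats, 38/2 = 19 chords.
B: 11·2 = 22 beats, 22/0.5 = 44 chords.
C: 24·2 = 48 beats, 48/4 = 12 chords.
D: 9·2 = 18 beats, 18/1 = 18 chords.
E: 9·2 = 18 beats, 18/3 = 6 chords.
Total: 19 + 44 + 12 + 18 + 6 = 99.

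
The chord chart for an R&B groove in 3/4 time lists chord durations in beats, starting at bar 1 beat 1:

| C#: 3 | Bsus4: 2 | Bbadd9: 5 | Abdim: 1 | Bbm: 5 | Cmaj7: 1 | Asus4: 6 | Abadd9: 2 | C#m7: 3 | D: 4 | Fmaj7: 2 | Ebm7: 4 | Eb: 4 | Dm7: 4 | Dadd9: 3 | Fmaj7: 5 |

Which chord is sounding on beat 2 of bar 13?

Ebm7

Beat 2 of bar 13 is beat (13−1)×3 + 2 = 38 overall.
Running totals: C# ends at 3, Bsus4 ends at 5, Bbadd9 ends at 10, Abdim ends at 11, Bbm ends at 16, Cmaj7 ends at 17, Asus4 ends at 23, Abadd9 ends at 25, C#m7 ends at 28, D ends at 32, Fmaj7 ends at 34, Ebm7 ends at 38.
Beat 38 falls within Ebm7.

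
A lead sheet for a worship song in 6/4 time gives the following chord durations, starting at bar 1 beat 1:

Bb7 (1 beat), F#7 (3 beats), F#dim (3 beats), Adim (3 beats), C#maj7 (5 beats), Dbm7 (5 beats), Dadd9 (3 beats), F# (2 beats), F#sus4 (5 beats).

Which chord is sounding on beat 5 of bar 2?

Beat 5 of bar 2 is beat (2−1)×6 + 5 = 11 overall.
Running totals: Bb7 ends at 1, F#7 ends at 4, F#dim ends at 7, Adim ends at 10, C#maj7 ends at 15.
Beat 11 falls within C#maj7.

C#maj7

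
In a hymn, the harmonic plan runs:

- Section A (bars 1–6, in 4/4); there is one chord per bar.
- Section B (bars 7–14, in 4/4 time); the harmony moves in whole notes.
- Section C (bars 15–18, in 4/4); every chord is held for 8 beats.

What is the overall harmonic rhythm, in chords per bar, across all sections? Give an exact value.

8/9 chords per bar

A: 6 bars of 4 beats is 24 beats; at 4 beats each that's 6 chords.
B: 8 bars of 4 beats is 32 beats; at 4 beats each that's 8 chords.
C: 4 bars of 4 beats is 16 beats; at 8 beats each that's 2 chords.
Overall: 16 chords over 18 bars → 16/18 = 8/9 chords per bar.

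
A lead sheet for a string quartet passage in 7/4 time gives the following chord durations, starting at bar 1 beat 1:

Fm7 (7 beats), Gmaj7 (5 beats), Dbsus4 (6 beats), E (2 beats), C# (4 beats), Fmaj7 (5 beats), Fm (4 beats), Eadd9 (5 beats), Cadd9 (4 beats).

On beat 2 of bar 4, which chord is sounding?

Beat 2 of bar 4 is beat (4−1)×7 + 2 = 23 overall.
Running totals: Fm7 ends at 7, Gmaj7 ends at 12, Dbsus4 ends at 18, E ends at 20, C# ends at 24.
Beat 23 falls within C#.

C#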